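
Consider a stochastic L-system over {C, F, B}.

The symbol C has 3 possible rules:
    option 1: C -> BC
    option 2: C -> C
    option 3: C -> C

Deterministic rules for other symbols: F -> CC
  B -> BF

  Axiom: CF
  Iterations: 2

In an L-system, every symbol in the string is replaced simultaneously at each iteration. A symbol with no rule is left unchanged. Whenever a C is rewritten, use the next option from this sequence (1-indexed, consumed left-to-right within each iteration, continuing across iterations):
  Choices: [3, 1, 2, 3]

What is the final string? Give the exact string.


Answer: BCCC

Derivation:
Step 0: CF
Step 1: CCC  (used choices [3])
Step 2: BCCC  (used choices [1, 2, 3])


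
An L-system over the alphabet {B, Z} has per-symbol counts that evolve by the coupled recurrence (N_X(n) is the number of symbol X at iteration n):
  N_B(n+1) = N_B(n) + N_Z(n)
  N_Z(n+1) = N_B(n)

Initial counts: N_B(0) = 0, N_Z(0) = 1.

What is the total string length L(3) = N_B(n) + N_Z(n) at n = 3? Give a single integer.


Step 0: N_B=0, N_Z=1, L=1
Step 1: N_B=1, N_Z=0, L=1
Step 2: N_B=1, N_Z=1, L=2
Step 3: N_B=2, N_Z=1, L=3

Answer: 3


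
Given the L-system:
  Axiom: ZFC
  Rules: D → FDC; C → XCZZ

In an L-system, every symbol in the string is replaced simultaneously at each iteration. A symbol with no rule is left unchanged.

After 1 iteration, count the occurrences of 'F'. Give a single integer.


Answer: 1

Derivation:
Step 0: ZFC  (1 'F')
Step 1: ZFXCZZ  (1 'F')


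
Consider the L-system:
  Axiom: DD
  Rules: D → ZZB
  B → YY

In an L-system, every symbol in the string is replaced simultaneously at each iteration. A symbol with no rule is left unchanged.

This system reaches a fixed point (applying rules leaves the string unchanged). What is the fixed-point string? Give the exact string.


Answer: ZZYYZZYY

Derivation:
Step 0: DD
Step 1: ZZBZZB
Step 2: ZZYYZZYY
Step 3: ZZYYZZYY  (unchanged — fixed point at step 2)


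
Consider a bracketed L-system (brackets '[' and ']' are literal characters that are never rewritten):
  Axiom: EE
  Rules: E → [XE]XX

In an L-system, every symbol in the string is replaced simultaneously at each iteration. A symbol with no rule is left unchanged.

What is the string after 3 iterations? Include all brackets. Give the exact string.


Step 0: EE
Step 1: [XE]XX[XE]XX
Step 2: [X[XE]XX]XX[X[XE]XX]XX
Step 3: [X[X[XE]XX]XX]XX[X[X[XE]XX]XX]XX

Answer: [X[X[XE]XX]XX]XX[X[X[XE]XX]XX]XX


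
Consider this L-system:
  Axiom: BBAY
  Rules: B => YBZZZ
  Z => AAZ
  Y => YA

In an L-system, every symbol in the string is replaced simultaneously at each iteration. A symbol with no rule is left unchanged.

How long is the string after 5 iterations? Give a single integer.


Step 0: length = 4
Step 1: length = 13
Step 2: length = 36
Step 3: length = 73
Step 4: length = 124
Step 5: length = 189

Answer: 189


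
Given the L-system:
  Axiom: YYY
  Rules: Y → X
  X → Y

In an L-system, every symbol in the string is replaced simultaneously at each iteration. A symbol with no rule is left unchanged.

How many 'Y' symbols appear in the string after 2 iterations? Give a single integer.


Answer: 3

Derivation:
Step 0: YYY  (3 'Y')
Step 1: XXX  (0 'Y')
Step 2: YYY  (3 'Y')


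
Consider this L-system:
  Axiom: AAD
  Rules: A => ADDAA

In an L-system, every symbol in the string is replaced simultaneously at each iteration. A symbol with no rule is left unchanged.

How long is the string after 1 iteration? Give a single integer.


Step 0: length = 3
Step 1: length = 11

Answer: 11


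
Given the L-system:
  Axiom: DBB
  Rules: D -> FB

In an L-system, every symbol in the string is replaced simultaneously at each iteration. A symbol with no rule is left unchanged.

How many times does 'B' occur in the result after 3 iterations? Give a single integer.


Step 0: DBB  (2 'B')
Step 1: FBBB  (3 'B')
Step 2: FBBB  (3 'B')
Step 3: FBBB  (3 'B')

Answer: 3


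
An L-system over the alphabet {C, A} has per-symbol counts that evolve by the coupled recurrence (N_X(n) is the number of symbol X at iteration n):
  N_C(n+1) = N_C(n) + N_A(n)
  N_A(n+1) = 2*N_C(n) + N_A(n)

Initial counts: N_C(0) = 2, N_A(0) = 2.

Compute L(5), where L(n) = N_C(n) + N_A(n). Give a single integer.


Step 0: N_C=2, N_A=2, L=4
Step 1: N_C=4, N_A=6, L=10
Step 2: N_C=10, N_A=14, L=24
Step 3: N_C=24, N_A=34, L=58
Step 4: N_C=58, N_A=82, L=140
Step 5: N_C=140, N_A=198, L=338

Answer: 338


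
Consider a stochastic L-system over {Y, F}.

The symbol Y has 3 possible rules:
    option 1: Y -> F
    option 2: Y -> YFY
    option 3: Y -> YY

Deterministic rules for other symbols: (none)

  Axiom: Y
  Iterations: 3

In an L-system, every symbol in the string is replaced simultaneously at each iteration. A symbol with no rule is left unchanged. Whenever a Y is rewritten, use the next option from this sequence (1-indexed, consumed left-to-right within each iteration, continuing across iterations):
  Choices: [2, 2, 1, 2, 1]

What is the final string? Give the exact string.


Step 0: Y
Step 1: YFY  (used choices [2])
Step 2: YFYFF  (used choices [2, 1])
Step 3: YFYFFFF  (used choices [2, 1])

Answer: YFYFFFF


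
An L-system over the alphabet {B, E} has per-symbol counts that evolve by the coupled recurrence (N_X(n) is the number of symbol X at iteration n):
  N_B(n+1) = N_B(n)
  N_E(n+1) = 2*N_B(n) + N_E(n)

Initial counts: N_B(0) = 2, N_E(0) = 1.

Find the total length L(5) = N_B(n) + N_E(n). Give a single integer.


Answer: 23

Derivation:
Step 0: N_B=2, N_E=1, L=3
Step 1: N_B=2, N_E=5, L=7
Step 2: N_B=2, N_E=9, L=11
Step 3: N_B=2, N_E=13, L=15
Step 4: N_B=2, N_E=17, L=19
Step 5: N_B=2, N_E=21, L=23


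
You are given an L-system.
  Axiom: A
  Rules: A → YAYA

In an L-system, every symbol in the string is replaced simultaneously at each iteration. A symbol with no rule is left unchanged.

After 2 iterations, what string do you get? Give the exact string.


Answer: YYAYAYYAYA

Derivation:
Step 0: A
Step 1: YAYA
Step 2: YYAYAYYAYA


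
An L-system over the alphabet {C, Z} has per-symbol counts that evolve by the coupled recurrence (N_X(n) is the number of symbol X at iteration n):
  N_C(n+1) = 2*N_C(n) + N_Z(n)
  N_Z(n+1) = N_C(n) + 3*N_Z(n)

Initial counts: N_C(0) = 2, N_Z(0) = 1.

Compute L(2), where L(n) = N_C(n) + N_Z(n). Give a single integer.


Answer: 35

Derivation:
Step 0: N_C=2, N_Z=1, L=3
Step 1: N_C=5, N_Z=5, L=10
Step 2: N_C=15, N_Z=20, L=35


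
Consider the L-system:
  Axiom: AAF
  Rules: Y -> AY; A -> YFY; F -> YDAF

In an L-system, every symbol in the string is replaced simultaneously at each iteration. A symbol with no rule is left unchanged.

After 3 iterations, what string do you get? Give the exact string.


Answer: YFYAYAYDYFYYDAFYFYAYYFYAYAYDYFYYDAFYFYAYYFYAYDAYYDAFAYAYDYFYYDAF

Derivation:
Step 0: AAF
Step 1: YFYYFYYDAF
Step 2: AYYDAFAYAYYDAFAYAYDYFYYDAF
Step 3: YFYAYAYDYFYYDAFYFYAYYFYAYAYDYFYYDAFYFYAYYFYAYDAYYDAFAYAYDYFYYDAF


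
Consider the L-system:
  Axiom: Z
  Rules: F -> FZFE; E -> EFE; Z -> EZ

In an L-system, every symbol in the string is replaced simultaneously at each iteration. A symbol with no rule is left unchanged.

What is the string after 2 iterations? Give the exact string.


Step 0: Z
Step 1: EZ
Step 2: EFEEZ

Answer: EFEEZ


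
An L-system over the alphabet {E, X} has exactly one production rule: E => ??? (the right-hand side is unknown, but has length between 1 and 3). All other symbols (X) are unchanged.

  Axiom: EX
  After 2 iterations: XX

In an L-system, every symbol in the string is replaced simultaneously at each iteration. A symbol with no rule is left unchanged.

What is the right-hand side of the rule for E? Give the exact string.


Answer: X

Derivation:
Trying E => X:
  Step 0: EX
  Step 1: XX
  Step 2: XX
Matches the given result.


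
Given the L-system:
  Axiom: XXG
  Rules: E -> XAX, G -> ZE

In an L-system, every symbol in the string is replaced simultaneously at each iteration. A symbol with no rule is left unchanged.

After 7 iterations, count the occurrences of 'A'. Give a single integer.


Step 0: XXG  (0 'A')
Step 1: XXZE  (0 'A')
Step 2: XXZXAX  (1 'A')
Step 3: XXZXAX  (1 'A')
Step 4: XXZXAX  (1 'A')
Step 5: XXZXAX  (1 'A')
Step 6: XXZXAX  (1 'A')
Step 7: XXZXAX  (1 'A')

Answer: 1


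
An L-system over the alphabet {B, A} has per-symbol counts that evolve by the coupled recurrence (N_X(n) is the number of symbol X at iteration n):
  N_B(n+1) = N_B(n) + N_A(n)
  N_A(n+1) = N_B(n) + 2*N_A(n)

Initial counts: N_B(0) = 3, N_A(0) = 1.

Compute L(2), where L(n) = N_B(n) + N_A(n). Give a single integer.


Answer: 23

Derivation:
Step 0: N_B=3, N_A=1, L=4
Step 1: N_B=4, N_A=5, L=9
Step 2: N_B=9, N_A=14, L=23


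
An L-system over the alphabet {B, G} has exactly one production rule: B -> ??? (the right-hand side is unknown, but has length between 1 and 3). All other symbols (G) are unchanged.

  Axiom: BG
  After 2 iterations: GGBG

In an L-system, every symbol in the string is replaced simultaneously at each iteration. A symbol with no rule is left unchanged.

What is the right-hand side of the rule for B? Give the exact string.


Trying B -> GB:
  Step 0: BG
  Step 1: GBG
  Step 2: GGBG
Matches the given result.

Answer: GB


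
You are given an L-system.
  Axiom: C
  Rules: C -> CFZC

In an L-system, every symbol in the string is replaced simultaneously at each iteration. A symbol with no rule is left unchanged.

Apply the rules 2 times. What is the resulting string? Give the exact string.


Answer: CFZCFZCFZC

Derivation:
Step 0: C
Step 1: CFZC
Step 2: CFZCFZCFZC


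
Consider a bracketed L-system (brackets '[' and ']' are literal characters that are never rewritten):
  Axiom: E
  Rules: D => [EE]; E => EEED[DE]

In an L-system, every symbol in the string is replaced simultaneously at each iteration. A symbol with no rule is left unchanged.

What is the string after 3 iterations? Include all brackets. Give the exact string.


Answer: EEED[DE]EEED[DE]EEED[DE][EE][[EE]EEED[DE]]EEED[DE]EEED[DE]EEED[DE][EE][[EE]EEED[DE]]EEED[DE]EEED[DE]EEED[DE][EE][[EE]EEED[DE]][EEED[DE]EEED[DE]][[EEED[DE]EEED[DE]]EEED[DE]EEED[DE]EEED[DE][EE][[EE]EEED[DE]]]

Derivation:
Step 0: E
Step 1: EEED[DE]
Step 2: EEED[DE]EEED[DE]EEED[DE][EE][[EE]EEED[DE]]
Step 3: EEED[DE]EEED[DE]EEED[DE][EE][[EE]EEED[DE]]EEED[DE]EEED[DE]EEED[DE][EE][[EE]EEED[DE]]EEED[DE]EEED[DE]EEED[DE][EE][[EE]EEED[DE]][EEED[DE]EEED[DE]][[EEED[DE]EEED[DE]]EEED[DE]EEED[DE]EEED[DE][EE][[EE]EEED[DE]]]


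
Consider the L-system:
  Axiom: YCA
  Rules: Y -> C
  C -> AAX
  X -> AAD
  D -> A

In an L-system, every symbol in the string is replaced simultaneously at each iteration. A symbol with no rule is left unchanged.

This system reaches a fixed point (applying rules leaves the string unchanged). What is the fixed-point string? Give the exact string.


Step 0: YCA
Step 1: CAAXA
Step 2: AAXAAAADA
Step 3: AAAADAAAAAA
Step 4: AAAAAAAAAAA
Step 5: AAAAAAAAAAA  (unchanged — fixed point at step 4)

Answer: AAAAAAAAAAA


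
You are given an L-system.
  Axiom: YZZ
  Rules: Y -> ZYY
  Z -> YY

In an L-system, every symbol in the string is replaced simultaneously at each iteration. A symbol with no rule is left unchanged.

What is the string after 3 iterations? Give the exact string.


Answer: ZYYZYYYYZYYZYYYYZYYZYYYYZYYZYYYYZYYZYYYYZYYZYYYYZYYZYY

Derivation:
Step 0: YZZ
Step 1: ZYYYYYY
Step 2: YYZYYZYYZYYZYYZYYZYY
Step 3: ZYYZYYYYZYYZYYYYZYYZYYYYZYYZYYYYZYYZYYYYZYYZYYYYZYYZYY


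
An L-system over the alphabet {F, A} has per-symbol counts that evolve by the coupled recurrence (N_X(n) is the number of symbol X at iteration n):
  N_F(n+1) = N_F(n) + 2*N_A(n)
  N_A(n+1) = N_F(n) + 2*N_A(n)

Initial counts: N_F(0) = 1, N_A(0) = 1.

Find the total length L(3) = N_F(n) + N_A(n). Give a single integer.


Step 0: N_F=1, N_A=1, L=2
Step 1: N_F=3, N_A=3, L=6
Step 2: N_F=9, N_A=9, L=18
Step 3: N_F=27, N_A=27, L=54

Answer: 54


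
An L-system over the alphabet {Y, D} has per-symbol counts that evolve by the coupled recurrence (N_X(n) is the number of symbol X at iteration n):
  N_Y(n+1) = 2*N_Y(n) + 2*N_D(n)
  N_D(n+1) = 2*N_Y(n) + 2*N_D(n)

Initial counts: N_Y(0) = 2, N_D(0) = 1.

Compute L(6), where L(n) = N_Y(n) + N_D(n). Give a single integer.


Answer: 12288

Derivation:
Step 0: N_Y=2, N_D=1, L=3
Step 1: N_Y=6, N_D=6, L=12
Step 2: N_Y=24, N_D=24, L=48
Step 3: N_Y=96, N_D=96, L=192
Step 4: N_Y=384, N_D=384, L=768
Step 5: N_Y=1536, N_D=1536, L=3072
Step 6: N_Y=6144, N_D=6144, L=12288


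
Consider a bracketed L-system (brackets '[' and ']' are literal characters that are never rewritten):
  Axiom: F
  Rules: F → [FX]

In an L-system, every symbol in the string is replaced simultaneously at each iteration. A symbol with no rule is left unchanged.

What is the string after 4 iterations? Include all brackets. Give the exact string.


Step 0: F
Step 1: [FX]
Step 2: [[FX]X]
Step 3: [[[FX]X]X]
Step 4: [[[[FX]X]X]X]

Answer: [[[[FX]X]X]X]


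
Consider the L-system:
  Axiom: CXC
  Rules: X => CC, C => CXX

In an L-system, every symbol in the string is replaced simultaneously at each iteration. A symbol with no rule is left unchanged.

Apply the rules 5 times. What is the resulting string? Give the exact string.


Answer: CXXCCCCCXXCXXCXXCXXCXXCCCCCXXCCCCCXXCCCCCXXCCCCCXXCCCCCXXCXXCXXCXXCXXCCCCCXXCXXCXXCXXCXXCCCCCXXCXXCXXCXXCXXCCCCCXXCXXCXXCXXCXXCCCCCXXCXXCXXCXXCXXCCCCCXXCCCCCXXCCCCCXXCCCCCXXCCCCCXXCXXCXXCXXCXXCCCCCXXCCCCCXXCCCCCXXCCCCCXXCCCCCXXCXXCXXCXXCXXCCCCCXXCCCCCXXCCCCCXXCCCCCXXCCCCCXXCXXCXXCXXCXXCCCCCXXCXXCXXCXXCXXCCCCCXXCXXCXXCXXCXXCCCCCXXCXXCXXCXX

Derivation:
Step 0: CXC
Step 1: CXXCCCXX
Step 2: CXXCCCCCXXCXXCXXCCCC
Step 3: CXXCCCCCXXCXXCXXCXXCXXCCCCCXXCCCCCXXCCCCCXXCXXCXXCXX
Step 4: CXXCCCCCXXCXXCXXCXXCXXCCCCCXXCCCCCXXCCCCCXXCCCCCXXCCCCCXXCXXCXXCXXCXXCCCCCXXCXXCXXCXXCXXCCCCCXXCXXCXXCXXCXXCCCCCXXCCCCCXXCCCCCXXCCCC
Step 5: CXXCCCCCXXCXXCXXCXXCXXCCCCCXXCCCCCXXCCCCCXXCCCCCXXCCCCCXXCXXCXXCXXCXXCCCCCXXCXXCXXCXXCXXCCCCCXXCXXCXXCXXCXXCCCCCXXCXXCXXCXXCXXCCCCCXXCXXCXXCXXCXXCCCCCXXCCCCCXXCCCCCXXCCCCCXXCCCCCXXCXXCXXCXXCXXCCCCCXXCCCCCXXCCCCCXXCCCCCXXCCCCCXXCXXCXXCXXCXXCCCCCXXCCCCCXXCCCCCXXCCCCCXXCCCCCXXCXXCXXCXXCXXCCCCCXXCXXCXXCXXCXXCCCCCXXCXXCXXCXXCXXCCCCCXXCXXCXXCXX


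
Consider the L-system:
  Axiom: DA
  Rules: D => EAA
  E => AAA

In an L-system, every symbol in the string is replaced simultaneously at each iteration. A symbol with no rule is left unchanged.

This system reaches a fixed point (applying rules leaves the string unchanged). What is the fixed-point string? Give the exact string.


Answer: AAAAAA

Derivation:
Step 0: DA
Step 1: EAAA
Step 2: AAAAAA
Step 3: AAAAAA  (unchanged — fixed point at step 2)


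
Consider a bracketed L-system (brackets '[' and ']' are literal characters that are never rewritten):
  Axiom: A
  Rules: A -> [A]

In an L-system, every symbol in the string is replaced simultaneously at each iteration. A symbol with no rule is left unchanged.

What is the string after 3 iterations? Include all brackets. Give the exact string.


Answer: [[[A]]]

Derivation:
Step 0: A
Step 1: [A]
Step 2: [[A]]
Step 3: [[[A]]]


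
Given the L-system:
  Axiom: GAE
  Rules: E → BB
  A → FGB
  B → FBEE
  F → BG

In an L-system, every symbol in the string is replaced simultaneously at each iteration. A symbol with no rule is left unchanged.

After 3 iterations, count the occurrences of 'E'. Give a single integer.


Answer: 8

Derivation:
Step 0: GAE  (1 'E')
Step 1: GFGBBB  (0 'E')
Step 2: GBGGFBEEFBEEFBEE  (6 'E')
Step 3: GFBEEGGBGFBEEBBBBBGFBEEBBBBBGFBEEBBBB  (8 'E')


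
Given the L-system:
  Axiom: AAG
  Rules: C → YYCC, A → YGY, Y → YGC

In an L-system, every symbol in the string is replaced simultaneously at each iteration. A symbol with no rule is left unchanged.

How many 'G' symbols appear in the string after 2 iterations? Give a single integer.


Step 0: AAG  (1 'G')
Step 1: YGYYGYG  (3 'G')
Step 2: YGCGYGCYGCGYGCG  (7 'G')

Answer: 7


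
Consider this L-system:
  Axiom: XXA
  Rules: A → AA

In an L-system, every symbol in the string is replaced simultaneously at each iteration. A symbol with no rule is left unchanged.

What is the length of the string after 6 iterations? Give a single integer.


Answer: 66

Derivation:
Step 0: length = 3
Step 1: length = 4
Step 2: length = 6
Step 3: length = 10
Step 4: length = 18
Step 5: length = 34
Step 6: length = 66


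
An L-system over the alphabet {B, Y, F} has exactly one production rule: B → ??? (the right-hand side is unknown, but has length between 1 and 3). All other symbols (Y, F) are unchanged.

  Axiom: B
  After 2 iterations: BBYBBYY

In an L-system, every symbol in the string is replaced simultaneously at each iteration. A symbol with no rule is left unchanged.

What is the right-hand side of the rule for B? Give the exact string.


Answer: BBY

Derivation:
Trying B → BBY:
  Step 0: B
  Step 1: BBY
  Step 2: BBYBBYY
Matches the given result.


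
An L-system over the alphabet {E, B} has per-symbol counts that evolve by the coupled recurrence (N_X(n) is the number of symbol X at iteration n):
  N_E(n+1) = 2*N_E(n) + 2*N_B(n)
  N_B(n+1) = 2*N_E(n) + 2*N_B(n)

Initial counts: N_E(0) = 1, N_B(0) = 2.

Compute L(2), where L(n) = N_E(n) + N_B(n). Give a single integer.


Step 0: N_E=1, N_B=2, L=3
Step 1: N_E=6, N_B=6, L=12
Step 2: N_E=24, N_B=24, L=48

Answer: 48


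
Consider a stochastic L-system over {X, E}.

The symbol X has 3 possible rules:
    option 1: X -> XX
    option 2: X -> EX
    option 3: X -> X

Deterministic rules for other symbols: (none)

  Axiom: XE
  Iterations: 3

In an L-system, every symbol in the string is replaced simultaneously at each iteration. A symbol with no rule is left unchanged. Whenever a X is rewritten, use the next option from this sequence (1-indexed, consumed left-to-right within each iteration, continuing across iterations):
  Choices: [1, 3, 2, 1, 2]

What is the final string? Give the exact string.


Answer: XXEEXE

Derivation:
Step 0: XE
Step 1: XXE  (used choices [1])
Step 2: XEXE  (used choices [3, 2])
Step 3: XXEEXE  (used choices [1, 2])


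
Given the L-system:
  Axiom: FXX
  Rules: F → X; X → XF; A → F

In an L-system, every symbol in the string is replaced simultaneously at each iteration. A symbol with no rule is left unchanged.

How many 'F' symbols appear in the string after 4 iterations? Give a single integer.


Step 0: FXX  (1 'F')
Step 1: XXFXF  (2 'F')
Step 2: XFXFXXFX  (3 'F')
Step 3: XFXXFXXFXFXXF  (5 'F')
Step 4: XFXXFXFXXFXFXXFXXFXFX  (8 'F')

Answer: 8


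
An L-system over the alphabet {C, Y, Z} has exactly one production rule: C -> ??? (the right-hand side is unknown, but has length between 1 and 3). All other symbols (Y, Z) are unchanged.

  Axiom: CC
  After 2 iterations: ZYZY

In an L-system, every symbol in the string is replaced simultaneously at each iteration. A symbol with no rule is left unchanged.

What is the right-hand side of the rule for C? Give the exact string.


Trying C -> ZY:
  Step 0: CC
  Step 1: ZYZY
  Step 2: ZYZY
Matches the given result.

Answer: ZY


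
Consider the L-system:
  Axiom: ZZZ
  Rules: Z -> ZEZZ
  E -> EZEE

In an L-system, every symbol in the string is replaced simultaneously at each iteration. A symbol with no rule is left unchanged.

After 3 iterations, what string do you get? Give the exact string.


Step 0: ZZZ
Step 1: ZEZZZEZZZEZZ
Step 2: ZEZZEZEEZEZZZEZZZEZZEZEEZEZZZEZZZEZZEZEEZEZZZEZZ
Step 3: ZEZZEZEEZEZZZEZZEZEEZEZZEZEEEZEEZEZZEZEEZEZZZEZZZEZZEZEEZEZZZEZZZEZZEZEEZEZZZEZZEZEEZEZZEZEEEZEEZEZZEZEEZEZZZEZZZEZZEZEEZEZZZEZZZEZZEZEEZEZZZEZZEZEEZEZZEZEEEZEEZEZZEZEEZEZZZEZZZEZZEZEEZEZZZEZZ

Answer: ZEZZEZEEZEZZZEZZEZEEZEZZEZEEEZEEZEZZEZEEZEZZZEZZZEZZEZEEZEZZZEZZZEZZEZEEZEZZZEZZEZEEZEZZEZEEEZEEZEZZEZEEZEZZZEZZZEZZEZEEZEZZZEZZZEZZEZEEZEZZZEZZEZEEZEZZEZEEEZEEZEZZEZEEZEZZZEZZZEZZEZEEZEZZZEZZ


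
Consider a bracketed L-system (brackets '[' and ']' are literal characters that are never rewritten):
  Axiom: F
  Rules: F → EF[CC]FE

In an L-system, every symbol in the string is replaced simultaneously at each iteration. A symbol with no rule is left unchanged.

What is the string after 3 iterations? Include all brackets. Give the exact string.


Step 0: F
Step 1: EF[CC]FE
Step 2: EEF[CC]FE[CC]EF[CC]FEE
Step 3: EEEF[CC]FE[CC]EF[CC]FEE[CC]EEF[CC]FE[CC]EF[CC]FEEE

Answer: EEEF[CC]FE[CC]EF[CC]FEE[CC]EEF[CC]FE[CC]EF[CC]FEEE


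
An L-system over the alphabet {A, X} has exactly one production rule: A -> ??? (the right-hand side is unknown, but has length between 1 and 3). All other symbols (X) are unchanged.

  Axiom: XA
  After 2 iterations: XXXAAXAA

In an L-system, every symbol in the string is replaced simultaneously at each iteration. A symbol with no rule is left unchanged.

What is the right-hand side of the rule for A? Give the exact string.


Trying A -> XAA:
  Step 0: XA
  Step 1: XXAA
  Step 2: XXXAAXAA
Matches the given result.

Answer: XAA


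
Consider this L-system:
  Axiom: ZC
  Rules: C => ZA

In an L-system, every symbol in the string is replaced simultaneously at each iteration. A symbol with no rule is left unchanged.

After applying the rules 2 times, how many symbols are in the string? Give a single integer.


Answer: 3

Derivation:
Step 0: length = 2
Step 1: length = 3
Step 2: length = 3


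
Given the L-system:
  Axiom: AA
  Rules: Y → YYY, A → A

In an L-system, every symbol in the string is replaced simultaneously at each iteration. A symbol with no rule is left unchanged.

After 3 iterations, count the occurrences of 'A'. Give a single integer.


Step 0: AA  (2 'A')
Step 1: AA  (2 'A')
Step 2: AA  (2 'A')
Step 3: AA  (2 'A')

Answer: 2


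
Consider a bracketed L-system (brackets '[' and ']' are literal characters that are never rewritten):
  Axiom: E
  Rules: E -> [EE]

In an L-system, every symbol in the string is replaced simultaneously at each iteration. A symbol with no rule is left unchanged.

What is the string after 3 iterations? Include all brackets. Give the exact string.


Answer: [[[EE][EE]][[EE][EE]]]

Derivation:
Step 0: E
Step 1: [EE]
Step 2: [[EE][EE]]
Step 3: [[[EE][EE]][[EE][EE]]]


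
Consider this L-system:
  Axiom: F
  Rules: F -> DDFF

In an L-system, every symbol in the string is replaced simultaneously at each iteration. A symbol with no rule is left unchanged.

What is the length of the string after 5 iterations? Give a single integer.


Step 0: length = 1
Step 1: length = 4
Step 2: length = 10
Step 3: length = 22
Step 4: length = 46
Step 5: length = 94

Answer: 94


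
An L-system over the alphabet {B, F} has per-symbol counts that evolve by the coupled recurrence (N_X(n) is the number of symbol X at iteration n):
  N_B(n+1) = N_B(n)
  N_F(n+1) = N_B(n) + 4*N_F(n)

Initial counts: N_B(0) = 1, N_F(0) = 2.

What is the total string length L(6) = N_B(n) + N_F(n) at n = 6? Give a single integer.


Step 0: N_B=1, N_F=2, L=3
Step 1: N_B=1, N_F=9, L=10
Step 2: N_B=1, N_F=37, L=38
Step 3: N_B=1, N_F=149, L=150
Step 4: N_B=1, N_F=597, L=598
Step 5: N_B=1, N_F=2389, L=2390
Step 6: N_B=1, N_F=9557, L=9558

Answer: 9558


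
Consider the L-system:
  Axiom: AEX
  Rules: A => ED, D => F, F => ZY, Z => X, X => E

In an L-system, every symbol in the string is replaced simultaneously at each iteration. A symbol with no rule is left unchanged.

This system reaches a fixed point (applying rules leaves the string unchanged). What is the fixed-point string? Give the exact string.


Answer: EEYEE

Derivation:
Step 0: AEX
Step 1: EDEE
Step 2: EFEE
Step 3: EZYEE
Step 4: EXYEE
Step 5: EEYEE
Step 6: EEYEE  (unchanged — fixed point at step 5)


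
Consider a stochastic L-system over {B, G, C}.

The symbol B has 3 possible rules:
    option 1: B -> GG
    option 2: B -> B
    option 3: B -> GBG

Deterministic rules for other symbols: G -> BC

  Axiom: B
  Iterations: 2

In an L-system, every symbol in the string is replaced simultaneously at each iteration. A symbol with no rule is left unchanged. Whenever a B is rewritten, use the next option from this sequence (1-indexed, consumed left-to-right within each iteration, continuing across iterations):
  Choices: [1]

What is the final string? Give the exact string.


Answer: BCBC

Derivation:
Step 0: B
Step 1: GG  (used choices [1])
Step 2: BCBC  (used choices [])


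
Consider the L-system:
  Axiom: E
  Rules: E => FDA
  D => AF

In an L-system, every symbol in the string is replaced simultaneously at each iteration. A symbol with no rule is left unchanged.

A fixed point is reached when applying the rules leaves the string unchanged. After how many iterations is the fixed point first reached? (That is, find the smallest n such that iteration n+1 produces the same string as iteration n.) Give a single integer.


Answer: 2

Derivation:
Step 0: E
Step 1: FDA
Step 2: FAFA
Step 3: FAFA  (unchanged — fixed point at step 2)


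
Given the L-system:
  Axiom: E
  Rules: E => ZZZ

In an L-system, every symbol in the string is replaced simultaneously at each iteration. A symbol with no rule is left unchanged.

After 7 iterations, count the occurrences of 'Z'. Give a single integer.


Step 0: E  (0 'Z')
Step 1: ZZZ  (3 'Z')
Step 2: ZZZ  (3 'Z')
Step 3: ZZZ  (3 'Z')
Step 4: ZZZ  (3 'Z')
Step 5: ZZZ  (3 'Z')
Step 6: ZZZ  (3 'Z')
Step 7: ZZZ  (3 'Z')

Answer: 3


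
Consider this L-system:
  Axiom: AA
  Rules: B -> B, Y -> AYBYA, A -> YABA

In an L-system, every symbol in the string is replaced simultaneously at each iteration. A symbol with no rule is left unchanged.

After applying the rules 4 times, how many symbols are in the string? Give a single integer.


Answer: 328

Derivation:
Step 0: length = 2
Step 1: length = 8
Step 2: length = 28
Step 3: length = 96
Step 4: length = 328


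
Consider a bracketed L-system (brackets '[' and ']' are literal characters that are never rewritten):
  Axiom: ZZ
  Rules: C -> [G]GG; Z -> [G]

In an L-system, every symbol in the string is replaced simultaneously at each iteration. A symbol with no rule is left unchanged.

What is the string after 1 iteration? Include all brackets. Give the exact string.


Step 0: ZZ
Step 1: [G][G]

Answer: [G][G]


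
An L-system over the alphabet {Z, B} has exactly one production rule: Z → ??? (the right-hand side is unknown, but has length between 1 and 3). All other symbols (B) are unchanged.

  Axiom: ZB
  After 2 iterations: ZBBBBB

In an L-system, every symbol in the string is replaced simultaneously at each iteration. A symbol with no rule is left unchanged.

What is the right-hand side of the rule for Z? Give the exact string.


Answer: ZBB

Derivation:
Trying Z → ZBB:
  Step 0: ZB
  Step 1: ZBBB
  Step 2: ZBBBBB
Matches the given result.


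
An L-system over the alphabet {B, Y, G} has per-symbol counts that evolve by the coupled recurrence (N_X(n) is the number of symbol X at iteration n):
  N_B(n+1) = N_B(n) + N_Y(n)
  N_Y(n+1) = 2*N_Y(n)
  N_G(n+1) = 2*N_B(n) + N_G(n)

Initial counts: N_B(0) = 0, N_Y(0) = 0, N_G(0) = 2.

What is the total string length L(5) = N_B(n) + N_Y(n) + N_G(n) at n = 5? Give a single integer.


Step 0: N_B=0, N_Y=0, N_G=2, L=2
Step 1: N_B=0, N_Y=0, N_G=2, L=2
Step 2: N_B=0, N_Y=0, N_G=2, L=2
Step 3: N_B=0, N_Y=0, N_G=2, L=2
Step 4: N_B=0, N_Y=0, N_G=2, L=2
Step 5: N_B=0, N_Y=0, N_G=2, L=2

Answer: 2


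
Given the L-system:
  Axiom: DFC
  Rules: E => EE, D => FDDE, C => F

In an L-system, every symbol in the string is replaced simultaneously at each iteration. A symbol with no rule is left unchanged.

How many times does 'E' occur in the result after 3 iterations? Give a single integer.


Answer: 12

Derivation:
Step 0: DFC  (0 'E')
Step 1: FDDEFF  (1 'E')
Step 2: FFDDEFDDEEEFF  (4 'E')
Step 3: FFFDDEFDDEEEFFDDEFDDEEEEEEEFF  (12 'E')


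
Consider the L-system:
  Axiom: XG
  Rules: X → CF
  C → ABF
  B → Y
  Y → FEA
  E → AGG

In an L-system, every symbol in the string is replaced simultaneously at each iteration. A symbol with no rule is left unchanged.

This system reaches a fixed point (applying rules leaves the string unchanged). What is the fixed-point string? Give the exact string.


Step 0: XG
Step 1: CFG
Step 2: ABFFG
Step 3: AYFFG
Step 4: AFEAFFG
Step 5: AFAGGAFFG
Step 6: AFAGGAFFG  (unchanged — fixed point at step 5)

Answer: AFAGGAFFG


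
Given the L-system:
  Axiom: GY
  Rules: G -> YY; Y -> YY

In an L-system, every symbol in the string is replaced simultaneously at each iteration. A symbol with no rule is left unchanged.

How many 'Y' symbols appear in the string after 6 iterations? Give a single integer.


Step 0: GY  (1 'Y')
Step 1: YYYY  (4 'Y')
Step 2: YYYYYYYY  (8 'Y')
Step 3: YYYYYYYYYYYYYYYY  (16 'Y')
Step 4: YYYYYYYYYYYYYYYYYYYYYYYYYYYYYYYY  (32 'Y')
Step 5: YYYYYYYYYYYYYYYYYYYYYYYYYYYYYYYYYYYYYYYYYYYYYYYYYYYYYYYYYYYYYYYY  (64 'Y')
Step 6: YYYYYYYYYYYYYYYYYYYYYYYYYYYYYYYYYYYYYYYYYYYYYYYYYYYYYYYYYYYYYYYYYYYYYYYYYYYYYYYYYYYYYYYYYYYYYYYYYYYYYYYYYYYYYYYYYYYYYYYYYYYYYYYY  (128 'Y')

Answer: 128


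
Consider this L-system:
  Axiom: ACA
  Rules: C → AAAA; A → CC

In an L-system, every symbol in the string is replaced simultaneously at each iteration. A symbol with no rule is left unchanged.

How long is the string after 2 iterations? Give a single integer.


Step 0: length = 3
Step 1: length = 8
Step 2: length = 24

Answer: 24


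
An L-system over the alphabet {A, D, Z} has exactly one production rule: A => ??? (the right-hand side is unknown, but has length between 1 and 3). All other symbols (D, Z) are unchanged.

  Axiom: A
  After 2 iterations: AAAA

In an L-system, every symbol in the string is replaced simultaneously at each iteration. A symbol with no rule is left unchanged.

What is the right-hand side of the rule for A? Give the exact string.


Trying A => AA:
  Step 0: A
  Step 1: AA
  Step 2: AAAA
Matches the given result.

Answer: AA


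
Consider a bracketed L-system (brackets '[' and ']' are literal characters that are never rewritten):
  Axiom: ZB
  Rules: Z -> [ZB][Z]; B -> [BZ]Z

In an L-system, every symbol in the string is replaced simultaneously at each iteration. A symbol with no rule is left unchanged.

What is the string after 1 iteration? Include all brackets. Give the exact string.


Answer: [ZB][Z][BZ]Z

Derivation:
Step 0: ZB
Step 1: [ZB][Z][BZ]Z


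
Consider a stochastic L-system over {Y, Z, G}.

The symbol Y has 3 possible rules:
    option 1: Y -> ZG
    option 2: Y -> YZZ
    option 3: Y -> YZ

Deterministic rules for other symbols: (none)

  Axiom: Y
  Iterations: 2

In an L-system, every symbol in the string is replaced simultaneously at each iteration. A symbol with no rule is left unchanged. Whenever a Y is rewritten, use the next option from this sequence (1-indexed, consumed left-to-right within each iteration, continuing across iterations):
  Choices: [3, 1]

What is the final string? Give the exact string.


Answer: ZGZ

Derivation:
Step 0: Y
Step 1: YZ  (used choices [3])
Step 2: ZGZ  (used choices [1])


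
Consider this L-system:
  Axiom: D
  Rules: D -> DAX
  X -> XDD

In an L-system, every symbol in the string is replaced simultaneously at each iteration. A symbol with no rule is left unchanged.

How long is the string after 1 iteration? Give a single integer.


Step 0: length = 1
Step 1: length = 3

Answer: 3


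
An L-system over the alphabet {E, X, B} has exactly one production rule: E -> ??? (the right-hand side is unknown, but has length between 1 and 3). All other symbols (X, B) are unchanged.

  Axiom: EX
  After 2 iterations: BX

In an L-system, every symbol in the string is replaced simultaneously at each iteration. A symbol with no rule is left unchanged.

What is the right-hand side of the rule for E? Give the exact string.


Trying E -> B:
  Step 0: EX
  Step 1: BX
  Step 2: BX
Matches the given result.

Answer: B


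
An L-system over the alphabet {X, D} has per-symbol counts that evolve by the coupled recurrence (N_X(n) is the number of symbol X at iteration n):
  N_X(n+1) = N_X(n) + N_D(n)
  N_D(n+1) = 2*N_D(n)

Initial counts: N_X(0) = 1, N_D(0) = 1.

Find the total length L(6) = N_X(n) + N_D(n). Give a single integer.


Answer: 128

Derivation:
Step 0: N_X=1, N_D=1, L=2
Step 1: N_X=2, N_D=2, L=4
Step 2: N_X=4, N_D=4, L=8
Step 3: N_X=8, N_D=8, L=16
Step 4: N_X=16, N_D=16, L=32
Step 5: N_X=32, N_D=32, L=64
Step 6: N_X=64, N_D=64, L=128


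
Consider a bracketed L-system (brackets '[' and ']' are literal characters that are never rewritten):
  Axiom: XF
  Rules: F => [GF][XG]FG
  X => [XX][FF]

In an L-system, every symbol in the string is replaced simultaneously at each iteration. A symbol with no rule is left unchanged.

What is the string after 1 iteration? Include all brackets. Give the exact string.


Step 0: XF
Step 1: [XX][FF][GF][XG]FG

Answer: [XX][FF][GF][XG]FG


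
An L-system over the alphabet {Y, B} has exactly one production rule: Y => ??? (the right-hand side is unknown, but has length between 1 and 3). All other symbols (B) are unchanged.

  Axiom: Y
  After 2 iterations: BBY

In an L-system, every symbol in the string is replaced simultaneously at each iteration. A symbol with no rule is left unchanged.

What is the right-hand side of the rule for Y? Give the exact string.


Answer: BY

Derivation:
Trying Y => BY:
  Step 0: Y
  Step 1: BY
  Step 2: BBY
Matches the given result.


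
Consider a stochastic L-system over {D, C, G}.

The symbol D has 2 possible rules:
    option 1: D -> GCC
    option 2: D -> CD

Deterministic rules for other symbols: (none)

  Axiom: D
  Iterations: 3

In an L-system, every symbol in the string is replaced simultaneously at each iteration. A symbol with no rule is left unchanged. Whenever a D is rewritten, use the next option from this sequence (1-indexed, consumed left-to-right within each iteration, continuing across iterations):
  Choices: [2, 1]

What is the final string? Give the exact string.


Answer: CGCC

Derivation:
Step 0: D
Step 1: CD  (used choices [2])
Step 2: CGCC  (used choices [1])
Step 3: CGCC  (used choices [])


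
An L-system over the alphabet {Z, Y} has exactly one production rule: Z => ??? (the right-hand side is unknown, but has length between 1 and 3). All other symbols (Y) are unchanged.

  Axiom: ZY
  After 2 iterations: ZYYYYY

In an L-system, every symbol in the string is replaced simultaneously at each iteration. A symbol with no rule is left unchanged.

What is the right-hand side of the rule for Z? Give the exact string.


Answer: ZYY

Derivation:
Trying Z => ZYY:
  Step 0: ZY
  Step 1: ZYYY
  Step 2: ZYYYYY
Matches the given result.


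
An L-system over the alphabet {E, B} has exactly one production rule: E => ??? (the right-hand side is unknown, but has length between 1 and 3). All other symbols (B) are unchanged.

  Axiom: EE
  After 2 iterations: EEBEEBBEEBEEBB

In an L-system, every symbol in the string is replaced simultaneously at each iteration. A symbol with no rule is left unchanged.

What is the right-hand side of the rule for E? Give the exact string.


Trying E => EEB:
  Step 0: EE
  Step 1: EEBEEB
  Step 2: EEBEEBBEEBEEBB
Matches the given result.

Answer: EEB


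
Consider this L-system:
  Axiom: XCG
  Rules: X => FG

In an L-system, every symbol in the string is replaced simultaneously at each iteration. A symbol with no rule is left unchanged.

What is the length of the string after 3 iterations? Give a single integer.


Answer: 4

Derivation:
Step 0: length = 3
Step 1: length = 4
Step 2: length = 4
Step 3: length = 4


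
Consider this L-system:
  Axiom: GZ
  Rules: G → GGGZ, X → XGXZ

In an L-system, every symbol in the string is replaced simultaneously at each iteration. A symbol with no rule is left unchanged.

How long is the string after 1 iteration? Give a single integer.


Step 0: length = 2
Step 1: length = 5

Answer: 5


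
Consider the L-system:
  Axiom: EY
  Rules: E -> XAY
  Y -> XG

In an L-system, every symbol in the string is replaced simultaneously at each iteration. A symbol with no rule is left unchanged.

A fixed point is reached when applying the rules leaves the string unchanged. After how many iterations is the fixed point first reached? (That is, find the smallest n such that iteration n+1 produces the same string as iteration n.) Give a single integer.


Step 0: EY
Step 1: XAYXG
Step 2: XAXGXG
Step 3: XAXGXG  (unchanged — fixed point at step 2)

Answer: 2


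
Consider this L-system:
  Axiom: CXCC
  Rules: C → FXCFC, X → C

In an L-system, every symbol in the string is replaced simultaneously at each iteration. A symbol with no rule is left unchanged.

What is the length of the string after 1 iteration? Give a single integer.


Answer: 16

Derivation:
Step 0: length = 4
Step 1: length = 16


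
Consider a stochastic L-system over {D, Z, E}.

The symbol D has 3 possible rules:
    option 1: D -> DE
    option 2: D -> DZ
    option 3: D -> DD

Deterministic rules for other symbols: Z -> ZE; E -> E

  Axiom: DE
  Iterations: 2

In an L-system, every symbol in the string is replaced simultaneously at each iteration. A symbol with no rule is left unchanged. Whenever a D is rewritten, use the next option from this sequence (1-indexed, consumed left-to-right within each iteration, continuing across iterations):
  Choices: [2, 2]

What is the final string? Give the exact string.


Step 0: DE
Step 1: DZE  (used choices [2])
Step 2: DZZEE  (used choices [2])

Answer: DZZEE


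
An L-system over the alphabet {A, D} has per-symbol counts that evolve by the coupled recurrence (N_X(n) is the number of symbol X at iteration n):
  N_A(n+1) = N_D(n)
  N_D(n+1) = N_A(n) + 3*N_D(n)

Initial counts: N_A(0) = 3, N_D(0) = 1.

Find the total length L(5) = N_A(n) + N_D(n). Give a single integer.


Step 0: N_A=3, N_D=1, L=4
Step 1: N_A=1, N_D=6, L=7
Step 2: N_A=6, N_D=19, L=25
Step 3: N_A=19, N_D=63, L=82
Step 4: N_A=63, N_D=208, L=271
Step 5: N_A=208, N_D=687, L=895

Answer: 895


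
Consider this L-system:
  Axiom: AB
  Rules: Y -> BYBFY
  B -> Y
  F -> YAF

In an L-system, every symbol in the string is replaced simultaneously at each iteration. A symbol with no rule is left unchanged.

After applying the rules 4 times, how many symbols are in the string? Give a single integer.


Answer: 50

Derivation:
Step 0: length = 2
Step 1: length = 2
Step 2: length = 6
Step 3: length = 16
Step 4: length = 50


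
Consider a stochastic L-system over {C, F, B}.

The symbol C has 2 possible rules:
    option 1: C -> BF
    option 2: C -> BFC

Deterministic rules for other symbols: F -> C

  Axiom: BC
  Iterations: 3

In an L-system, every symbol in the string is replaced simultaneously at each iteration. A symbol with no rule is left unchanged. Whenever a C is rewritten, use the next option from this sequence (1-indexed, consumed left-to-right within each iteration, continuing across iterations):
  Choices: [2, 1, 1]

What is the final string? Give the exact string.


Step 0: BC
Step 1: BBFC  (used choices [2])
Step 2: BBCBF  (used choices [1])
Step 3: BBBFBC  (used choices [1])

Answer: BBBFBC


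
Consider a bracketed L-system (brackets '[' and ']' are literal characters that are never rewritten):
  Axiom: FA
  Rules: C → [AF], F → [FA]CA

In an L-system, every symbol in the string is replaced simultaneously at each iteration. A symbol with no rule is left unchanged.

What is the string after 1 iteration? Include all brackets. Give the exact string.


Step 0: FA
Step 1: [FA]CAA

Answer: [FA]CAA


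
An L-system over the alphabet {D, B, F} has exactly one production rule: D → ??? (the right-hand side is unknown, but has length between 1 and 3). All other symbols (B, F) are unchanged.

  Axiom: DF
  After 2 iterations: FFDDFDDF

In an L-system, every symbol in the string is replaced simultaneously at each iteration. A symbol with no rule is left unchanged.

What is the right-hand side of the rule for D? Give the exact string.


Trying D → FDD:
  Step 0: DF
  Step 1: FDDF
  Step 2: FFDDFDDF
Matches the given result.

Answer: FDD


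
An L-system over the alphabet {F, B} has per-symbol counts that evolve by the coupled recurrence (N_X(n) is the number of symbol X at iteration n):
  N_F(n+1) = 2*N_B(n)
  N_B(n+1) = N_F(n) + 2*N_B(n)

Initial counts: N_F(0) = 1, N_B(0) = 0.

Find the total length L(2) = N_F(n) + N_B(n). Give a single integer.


Answer: 4

Derivation:
Step 0: N_F=1, N_B=0, L=1
Step 1: N_F=0, N_B=1, L=1
Step 2: N_F=2, N_B=2, L=4
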